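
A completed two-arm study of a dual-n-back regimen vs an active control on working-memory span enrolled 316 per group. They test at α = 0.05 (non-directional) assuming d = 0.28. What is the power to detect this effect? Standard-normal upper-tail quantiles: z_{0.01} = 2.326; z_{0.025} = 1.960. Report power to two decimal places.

For two equal groups, power = Φ(d·√(n/2) − z_{α/2}).
d·√(n/2) = 0.28 × √(316/2) = 0.28 × 12.570 = 3.520.
z_β = 3.520 − 1.960 = 1.560.
Power = Φ(1.560) = 0.941.

power ≈ 0.94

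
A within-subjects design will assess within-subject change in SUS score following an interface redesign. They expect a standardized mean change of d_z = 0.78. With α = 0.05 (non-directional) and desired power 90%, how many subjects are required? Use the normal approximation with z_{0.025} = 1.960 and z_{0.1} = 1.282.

For a paired (one-sample on differences) test: n = ((z_{α/2} + z_β) / d)².
z_{α/2} + z_β = 1.960 + 1.282 = 3.242.
n = (3.242 / 0.78)² = 4.156² = 17.28.
Round up.

n = 18 pairs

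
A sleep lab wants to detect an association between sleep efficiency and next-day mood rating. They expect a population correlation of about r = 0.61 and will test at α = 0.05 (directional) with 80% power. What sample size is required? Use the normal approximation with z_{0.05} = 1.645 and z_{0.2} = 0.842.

Fisher's z: C = ½·ln((1+r)/(1−r)) = ½·ln(4.1282) = 0.7089.
n = ((z_{α} + z_β)/C)² + 3.
(1.645 + 0.842) / 0.7089 = 2.487 / 0.7089 = 3.508.
n = 3.508² + 3 = 12.31 + 3 = 15.3.
Round up.

n = 16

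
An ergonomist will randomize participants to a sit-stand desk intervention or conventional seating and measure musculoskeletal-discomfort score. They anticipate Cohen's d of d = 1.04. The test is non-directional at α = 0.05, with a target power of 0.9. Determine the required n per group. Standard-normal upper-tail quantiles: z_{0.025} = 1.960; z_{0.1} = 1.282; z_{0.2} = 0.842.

n = 20 per group

For two independent groups with equal n: n = 2·((z_{α/2} + z_β) / d)².
z_{α/2} + z_β = 1.960 + 1.282 = 3.242.
n = 2 × (3.242 / 1.04)² = 2 × 3.117² = 2 × 9.72 = 19.4.
Round up to the next whole participant.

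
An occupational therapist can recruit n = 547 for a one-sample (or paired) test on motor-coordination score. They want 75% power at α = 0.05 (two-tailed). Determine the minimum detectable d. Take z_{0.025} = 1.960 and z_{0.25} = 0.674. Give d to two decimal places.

For a single sample (or paired design) of n = 547: d_min = (z_{α/2} + z_β)/√n.
z-sum = 1.960 + 0.674 = 2.634.
d_min = 2.634 / √547 = 2.634 / 23.388 = 0.113.

d_min ≈ 0.11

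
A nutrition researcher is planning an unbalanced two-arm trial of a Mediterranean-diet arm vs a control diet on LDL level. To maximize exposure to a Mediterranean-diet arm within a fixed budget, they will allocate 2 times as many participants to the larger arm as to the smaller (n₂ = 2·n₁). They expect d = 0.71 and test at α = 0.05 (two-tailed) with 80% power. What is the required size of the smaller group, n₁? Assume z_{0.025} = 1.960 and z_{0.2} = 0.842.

n₁ = 24

With allocation ratio k = n₂/n₁ = 2, Var(x̄₁−x̄₂) = σ²(1/n₁ + 1/(k·n₁)) = σ²·(k+1)/(k·n₁).
So n₁ = (1 + 1/k)·((z_{α/2} + z_β)/d)² = 1.500 × (2.802/0.71)².
n₁ = 1.500 × 15.57 = 23.4.
Round up: n₁ = 24, giving n₂ = 2 × 24 = 48.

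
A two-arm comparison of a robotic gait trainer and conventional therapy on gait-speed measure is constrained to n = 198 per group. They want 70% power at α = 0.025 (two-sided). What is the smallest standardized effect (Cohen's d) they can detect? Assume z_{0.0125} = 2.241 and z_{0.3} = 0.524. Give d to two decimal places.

d_min ≈ 0.28

For two independent groups of n = 198 each: d_min = (z_{α/2} + z_β)·√(2/n).
z-sum = 2.241 + 0.524 = 2.765.
d_min = 2.765 × √(2/198) = 2.765 × 0.1005 = 0.278.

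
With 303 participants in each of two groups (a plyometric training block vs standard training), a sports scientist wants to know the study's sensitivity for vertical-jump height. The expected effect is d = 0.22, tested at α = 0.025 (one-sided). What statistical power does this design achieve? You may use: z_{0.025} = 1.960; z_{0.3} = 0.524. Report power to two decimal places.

For two equal groups, power = Φ(d·√(n/2) − z_{α}).
d·√(n/2) = 0.22 × √(303/2) = 0.22 × 12.309 = 2.708.
z_β = 2.708 − 1.960 = 0.748.
Power = Φ(0.748) = 0.773.

power ≈ 0.77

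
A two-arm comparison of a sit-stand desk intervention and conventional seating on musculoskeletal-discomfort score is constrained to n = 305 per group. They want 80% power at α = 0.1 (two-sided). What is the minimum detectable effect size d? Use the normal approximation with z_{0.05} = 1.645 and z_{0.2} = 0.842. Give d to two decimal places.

For two independent groups of n = 305 each: d_min = (z_{α/2} + z_β)·√(2/n).
z-sum = 1.645 + 0.842 = 2.487.
d_min = 2.487 × √(2/305) = 2.487 × 0.0810 = 0.201.

d_min ≈ 0.20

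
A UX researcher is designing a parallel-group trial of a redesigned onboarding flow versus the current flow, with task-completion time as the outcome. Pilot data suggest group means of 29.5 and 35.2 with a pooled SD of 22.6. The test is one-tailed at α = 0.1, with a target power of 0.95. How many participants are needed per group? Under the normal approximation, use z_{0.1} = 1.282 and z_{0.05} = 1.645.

Cohen's d = |M₁ − M₂| / SD_pooled = |29.5 − 35.2| / 22.6 = 5.7 / 22.6 = 0.252.
For two independent groups with equal n: n = 2·((z_{α} + z_β) / d)².
z_{α} + z_β = 1.282 + 1.645 = 2.927.
n = 2 × (2.927 / 0.252)² = 2 × 11.615² = 2 × 134.91 = 269.8.
Round up to the next whole participant.

n = 270 per group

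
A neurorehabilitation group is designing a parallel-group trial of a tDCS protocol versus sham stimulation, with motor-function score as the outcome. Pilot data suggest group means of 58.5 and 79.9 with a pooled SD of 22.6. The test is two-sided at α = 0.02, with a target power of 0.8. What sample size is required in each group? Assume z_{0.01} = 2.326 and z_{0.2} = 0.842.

Cohen's d = |M₁ − M₂| / SD_pooled = |58.5 − 79.9| / 22.6 = 21.4 / 22.6 = 0.947.
For two independent groups with equal n: n = 2·((z_{α/2} + z_β) / d)².
z_{α/2} + z_β = 2.326 + 0.842 = 3.168.
n = 2 × (3.168 / 0.947)² = 2 × 3.345² = 2 × 11.19 = 22.4.
Round up to the next whole participant.

n = 23 per group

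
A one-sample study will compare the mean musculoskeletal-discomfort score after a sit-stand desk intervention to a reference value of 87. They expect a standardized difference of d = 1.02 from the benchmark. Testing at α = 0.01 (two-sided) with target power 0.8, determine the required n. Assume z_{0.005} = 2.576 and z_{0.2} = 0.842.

For a one-sample test: n = ((z_{α/2} + z_β) / d)².
z_{α/2} + z_β = 2.576 + 0.842 = 3.418.
n = (3.418 / 1.02)² = 3.351² = 11.23.
Round up.

n = 12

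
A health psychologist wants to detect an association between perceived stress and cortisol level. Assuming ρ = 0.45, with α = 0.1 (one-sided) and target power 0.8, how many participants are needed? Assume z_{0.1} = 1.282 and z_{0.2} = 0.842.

Fisher's z: C = ½·ln((1+r)/(1−r)) = ½·ln(2.6364) = 0.4847.
n = ((z_{α} + z_β)/C)² + 3.
(1.282 + 0.842) / 0.4847 = 2.124 / 0.4847 = 4.382.
n = 4.382² + 3 = 19.20 + 3 = 22.2.
Round up.

n = 23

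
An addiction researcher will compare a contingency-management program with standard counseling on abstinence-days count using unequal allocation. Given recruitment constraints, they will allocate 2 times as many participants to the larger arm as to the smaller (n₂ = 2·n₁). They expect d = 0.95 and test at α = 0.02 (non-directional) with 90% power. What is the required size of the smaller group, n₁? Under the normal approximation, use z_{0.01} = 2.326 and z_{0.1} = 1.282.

n₁ = 22

With allocation ratio k = n₂/n₁ = 2, Var(x̄₁−x̄₂) = σ²(1/n₁ + 1/(k·n₁)) = σ²·(k+1)/(k·n₁).
So n₁ = (1 + 1/k)·((z_{α/2} + z_β)/d)² = 1.500 × (3.608/0.95)².
n₁ = 1.500 × 14.42 = 21.6.
Round up: n₁ = 22, giving n₂ = 2 × 22 = 44.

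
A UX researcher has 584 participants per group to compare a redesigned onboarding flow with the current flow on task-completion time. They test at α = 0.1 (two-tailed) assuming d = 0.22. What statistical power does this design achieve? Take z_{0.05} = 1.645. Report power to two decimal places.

For two equal groups, power = Φ(d·√(n/2) − z_{α/2}).
d·√(n/2) = 0.22 × √(584/2) = 0.22 × 17.088 = 3.759.
z_β = 3.759 − 1.645 = 2.114.
Power = Φ(2.114) = 0.983.

power ≈ 0.98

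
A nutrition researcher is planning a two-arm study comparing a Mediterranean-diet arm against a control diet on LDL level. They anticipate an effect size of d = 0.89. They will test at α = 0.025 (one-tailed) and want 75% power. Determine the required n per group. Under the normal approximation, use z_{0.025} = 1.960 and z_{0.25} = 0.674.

For two independent groups with equal n: n = 2·((z_{α} + z_β) / d)².
z_{α} + z_β = 1.960 + 0.674 = 2.634.
n = 2 × (2.634 / 0.89)² = 2 × 2.960² = 2 × 8.76 = 17.5.
Round up to the next whole participant.

n = 18 per group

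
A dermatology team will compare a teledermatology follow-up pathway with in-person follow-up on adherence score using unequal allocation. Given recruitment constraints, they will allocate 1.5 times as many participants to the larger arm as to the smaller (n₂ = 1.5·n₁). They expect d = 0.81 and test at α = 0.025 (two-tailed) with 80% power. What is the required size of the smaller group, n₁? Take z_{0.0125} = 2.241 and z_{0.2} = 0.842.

With allocation ratio k = n₂/n₁ = 1.5, Var(x̄₁−x̄₂) = σ²(1/n₁ + 1/(k·n₁)) = σ²·(k+1)/(k·n₁).
So n₁ = (1 + 1/k)·((z_{α/2} + z_β)/d)² = 1.667 × (3.083/0.81)².
n₁ = 1.667 × 14.49 = 24.1.
Round up: n₁ = 25, giving n₂ = ⌈1.5 × 25⌉ = ⌈37.5⌉ = 38.

n₁ = 25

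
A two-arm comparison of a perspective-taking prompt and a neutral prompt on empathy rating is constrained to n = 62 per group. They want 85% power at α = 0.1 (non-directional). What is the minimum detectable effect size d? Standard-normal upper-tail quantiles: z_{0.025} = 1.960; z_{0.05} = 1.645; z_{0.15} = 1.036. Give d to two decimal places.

For two independent groups of n = 62 each: d_min = (z_{α/2} + z_β)·√(2/n).
z-sum = 1.645 + 1.036 = 2.681.
d_min = 2.681 × √(2/62) = 2.681 × 0.1796 = 0.482.

d_min ≈ 0.48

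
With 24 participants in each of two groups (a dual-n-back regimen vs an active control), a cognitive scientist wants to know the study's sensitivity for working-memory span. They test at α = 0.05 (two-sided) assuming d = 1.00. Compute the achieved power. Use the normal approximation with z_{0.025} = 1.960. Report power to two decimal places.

power ≈ 0.93

For two equal groups, power = Φ(d·√(n/2) − z_{α/2}).
d·√(n/2) = 1.00 × √(24/2) = 1.00 × 3.464 = 3.464.
z_β = 3.464 − 1.960 = 1.504.
Power = Φ(1.504) = 0.934.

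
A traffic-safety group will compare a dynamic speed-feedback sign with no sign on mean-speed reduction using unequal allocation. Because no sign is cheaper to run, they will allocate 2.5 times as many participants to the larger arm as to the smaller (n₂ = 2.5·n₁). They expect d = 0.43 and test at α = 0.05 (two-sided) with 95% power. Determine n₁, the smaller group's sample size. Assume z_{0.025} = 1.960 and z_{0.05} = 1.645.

With allocation ratio k = n₂/n₁ = 2.5, Var(x̄₁−x̄₂) = σ²(1/n₁ + 1/(k·n₁)) = σ²·(k+1)/(k·n₁).
So n₁ = (1 + 1/k)·((z_{α/2} + z_β)/d)² = 1.400 × (3.605/0.43)².
n₁ = 1.400 × 70.29 = 98.4.
Round up: n₁ = 99, giving n₂ = ⌈2.5 × 99⌉ = ⌈247.5⌉ = 248.

n₁ = 99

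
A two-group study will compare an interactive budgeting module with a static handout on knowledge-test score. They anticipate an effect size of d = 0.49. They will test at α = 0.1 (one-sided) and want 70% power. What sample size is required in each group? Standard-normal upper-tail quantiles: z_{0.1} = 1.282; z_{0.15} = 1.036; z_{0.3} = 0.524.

For two independent groups with equal n: n = 2·((z_{α} + z_β) / d)².
z_{α} + z_β = 1.282 + 0.524 = 1.806.
n = 2 × (1.806 / 0.49)² = 2 × 3.686² = 2 × 13.58 = 27.2.
Round up to the next whole participant.

n = 28 per group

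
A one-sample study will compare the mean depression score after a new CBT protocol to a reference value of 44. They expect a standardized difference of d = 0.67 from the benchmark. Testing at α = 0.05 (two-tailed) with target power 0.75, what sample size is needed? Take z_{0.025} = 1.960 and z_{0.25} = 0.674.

For a one-sample test: n = ((z_{α/2} + z_β) / d)².
z_{α/2} + z_β = 1.960 + 0.674 = 2.634.
n = (2.634 / 0.67)² = 3.931² = 15.46.
Round up.

n = 16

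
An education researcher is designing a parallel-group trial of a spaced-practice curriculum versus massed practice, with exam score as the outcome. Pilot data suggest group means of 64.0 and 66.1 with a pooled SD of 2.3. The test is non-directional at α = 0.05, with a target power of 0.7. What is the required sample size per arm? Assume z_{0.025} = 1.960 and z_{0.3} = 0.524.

n = 15 per group

Cohen's d = |M₁ − M₂| / SD_pooled = |64.0 − 66.1| / 2.3 = 2.1 / 2.3 = 0.913.
For two independent groups with equal n: n = 2·((z_{α/2} + z_β) / d)².
z_{α/2} + z_β = 1.960 + 0.524 = 2.484.
n = 2 × (2.484 / 0.913)² = 2 × 2.721² = 2 × 7.40 = 14.8.
Round up to the next whole participant.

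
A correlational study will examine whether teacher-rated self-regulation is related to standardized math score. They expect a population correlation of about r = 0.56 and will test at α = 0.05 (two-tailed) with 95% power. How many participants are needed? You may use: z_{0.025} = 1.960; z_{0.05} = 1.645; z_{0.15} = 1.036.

Fisher's z: C = ½·ln((1+r)/(1−r)) = ½·ln(3.5455) = 0.6328.
n = ((z_{α/2} + z_β)/C)² + 3.
(1.960 + 1.645) / 0.6328 = 3.605 / 0.6328 = 5.697.
n = 5.697² + 3 = 32.45 + 3 = 35.5.
Round up.

n = 36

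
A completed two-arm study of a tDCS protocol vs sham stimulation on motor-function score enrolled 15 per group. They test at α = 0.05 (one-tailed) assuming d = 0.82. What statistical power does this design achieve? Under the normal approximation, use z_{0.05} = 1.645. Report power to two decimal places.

power ≈ 0.73

For two equal groups, power = Φ(d·√(n/2) − z_{α}).
d·√(n/2) = 0.82 × √(15/2) = 0.82 × 2.739 = 2.246.
z_β = 2.246 − 1.645 = 0.601.
Power = Φ(0.601) = 0.726.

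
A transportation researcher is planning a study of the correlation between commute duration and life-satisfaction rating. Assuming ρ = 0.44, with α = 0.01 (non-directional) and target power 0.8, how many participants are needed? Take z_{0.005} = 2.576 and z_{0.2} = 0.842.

Fisher's z: C = ½·ln((1+r)/(1−r)) = ½·ln(2.5714) = 0.4722.
n = ((z_{α/2} + z_β)/C)² + 3.
(2.576 + 0.842) / 0.4722 = 3.418 / 0.4722 = 7.238.
n = 7.238² + 3 = 52.40 + 3 = 55.4.
Round up.

n = 56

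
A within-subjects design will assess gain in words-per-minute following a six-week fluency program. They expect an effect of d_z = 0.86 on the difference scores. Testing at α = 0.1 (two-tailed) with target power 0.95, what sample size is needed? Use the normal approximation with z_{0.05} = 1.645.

n = 15 pairs

For a paired (one-sample on differences) test: n = ((z_{α/2} + z_β) / d)².
z_{α/2} + z_β = 1.645 + 1.645 = 3.290.
n = (3.290 / 0.86)² = 3.826² = 14.64.
Round up.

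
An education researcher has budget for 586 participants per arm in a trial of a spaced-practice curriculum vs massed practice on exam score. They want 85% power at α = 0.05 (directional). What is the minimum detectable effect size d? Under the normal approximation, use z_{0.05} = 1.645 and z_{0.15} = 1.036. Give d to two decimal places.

For two independent groups of n = 586 each: d_min = (z_{α} + z_β)·√(2/n).
z-sum = 1.645 + 1.036 = 2.681.
d_min = 2.681 × √(2/586) = 2.681 × 0.0584 = 0.157.

d_min ≈ 0.16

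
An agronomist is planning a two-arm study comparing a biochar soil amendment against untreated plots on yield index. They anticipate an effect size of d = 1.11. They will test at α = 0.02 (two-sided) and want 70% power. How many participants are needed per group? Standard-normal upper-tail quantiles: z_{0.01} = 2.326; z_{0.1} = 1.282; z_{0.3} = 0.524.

For two independent groups with equal n: n = 2·((z_{α/2} + z_β) / d)².
z_{α/2} + z_β = 2.326 + 0.524 = 2.850.
n = 2 × (2.850 / 1.11)² = 2 × 2.568² = 2 × 6.59 = 13.2.
Round up to the next whole participant.

n = 14 per group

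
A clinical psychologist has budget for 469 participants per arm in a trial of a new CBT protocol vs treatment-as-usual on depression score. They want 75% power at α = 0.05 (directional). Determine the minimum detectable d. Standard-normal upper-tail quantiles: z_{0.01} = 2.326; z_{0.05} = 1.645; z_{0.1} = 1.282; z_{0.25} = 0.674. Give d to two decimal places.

For two independent groups of n = 469 each: d_min = (z_{α} + z_β)·√(2/n).
z-sum = 1.645 + 0.674 = 2.319.
d_min = 2.319 × √(2/469) = 2.319 × 0.0653 = 0.151.

d_min ≈ 0.15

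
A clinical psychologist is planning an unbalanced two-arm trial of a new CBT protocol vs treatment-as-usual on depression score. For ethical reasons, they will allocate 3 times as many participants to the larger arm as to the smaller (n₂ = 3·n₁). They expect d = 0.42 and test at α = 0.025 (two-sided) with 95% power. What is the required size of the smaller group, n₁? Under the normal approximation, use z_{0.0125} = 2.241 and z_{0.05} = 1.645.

n₁ = 115

With allocation ratio k = n₂/n₁ = 3, Var(x̄₁−x̄₂) = σ²(1/n₁ + 1/(k·n₁)) = σ²·(k+1)/(k·n₁).
So n₁ = (1 + 1/k)·((z_{α/2} + z_β)/d)² = 1.333 × (3.886/0.42)².
n₁ = 1.333 × 85.61 = 114.1.
Round up: n₁ = 115, giving n₂ = 3 × 115 = 345.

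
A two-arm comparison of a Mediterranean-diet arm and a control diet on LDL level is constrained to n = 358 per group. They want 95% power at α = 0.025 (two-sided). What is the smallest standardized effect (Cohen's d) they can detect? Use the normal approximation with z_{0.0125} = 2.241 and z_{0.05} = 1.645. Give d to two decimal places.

For two independent groups of n = 358 each: d_min = (z_{α/2} + z_β)·√(2/n).
z-sum = 2.241 + 1.645 = 3.886.
d_min = 3.886 × √(2/358) = 3.886 × 0.0747 = 0.290.

d_min ≈ 0.29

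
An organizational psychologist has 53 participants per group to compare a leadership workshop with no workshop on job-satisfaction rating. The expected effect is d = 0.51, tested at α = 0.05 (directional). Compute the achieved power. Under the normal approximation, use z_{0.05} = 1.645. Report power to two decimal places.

power ≈ 0.84

For two equal groups, power = Φ(d·√(n/2) − z_{α}).
d·√(n/2) = 0.51 × √(53/2) = 0.51 × 5.148 = 2.625.
z_β = 2.625 − 1.645 = 0.980.
Power = Φ(0.980) = 0.837.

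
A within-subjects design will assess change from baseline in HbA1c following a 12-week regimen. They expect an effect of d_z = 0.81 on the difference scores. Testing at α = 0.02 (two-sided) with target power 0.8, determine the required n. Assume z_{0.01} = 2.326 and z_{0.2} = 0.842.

For a paired (one-sample on differences) test: n = ((z_{α/2} + z_β) / d)².
z_{α/2} + z_β = 2.326 + 0.842 = 3.168.
n = (3.168 / 0.81)² = 3.911² = 15.30.
Round up.

n = 16 pairs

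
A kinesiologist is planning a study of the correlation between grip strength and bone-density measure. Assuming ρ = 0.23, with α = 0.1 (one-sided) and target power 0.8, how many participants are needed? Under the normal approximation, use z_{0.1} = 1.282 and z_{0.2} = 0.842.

Fisher's z: C = ½·ln((1+r)/(1−r)) = ½·ln(1.5974) = 0.2342.
n = ((z_{α} + z_β)/C)² + 3.
(1.282 + 0.842) / 0.2342 = 2.124 / 0.2342 = 9.069.
n = 9.069² + 3 = 82.25 + 3 = 85.2.
Round up.

n = 86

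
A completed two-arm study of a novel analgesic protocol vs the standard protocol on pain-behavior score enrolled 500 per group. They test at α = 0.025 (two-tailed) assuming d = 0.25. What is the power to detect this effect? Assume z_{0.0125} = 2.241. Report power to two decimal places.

power ≈ 0.96

For two equal groups, power = Φ(d·√(n/2) − z_{α/2}).
d·√(n/2) = 0.25 × √(500/2) = 0.25 × 15.811 = 3.953.
z_β = 3.953 − 2.241 = 1.712.
Power = Φ(1.712) = 0.957.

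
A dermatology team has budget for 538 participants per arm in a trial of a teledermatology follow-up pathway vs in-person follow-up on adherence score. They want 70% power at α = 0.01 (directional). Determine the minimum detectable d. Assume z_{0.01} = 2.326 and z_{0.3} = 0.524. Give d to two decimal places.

d_min ≈ 0.17

For two independent groups of n = 538 each: d_min = (z_{α} + z_β)·√(2/n).
z-sum = 2.326 + 0.524 = 2.850.
d_min = 2.850 × √(2/538) = 2.850 × 0.0610 = 0.174.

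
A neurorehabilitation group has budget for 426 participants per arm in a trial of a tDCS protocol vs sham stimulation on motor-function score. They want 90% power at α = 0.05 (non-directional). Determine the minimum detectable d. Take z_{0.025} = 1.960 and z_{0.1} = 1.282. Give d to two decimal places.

d_min ≈ 0.22

For two independent groups of n = 426 each: d_min = (z_{α/2} + z_β)·√(2/n).
z-sum = 1.960 + 1.282 = 3.242.
d_min = 3.242 × √(2/426) = 3.242 × 0.0685 = 0.222.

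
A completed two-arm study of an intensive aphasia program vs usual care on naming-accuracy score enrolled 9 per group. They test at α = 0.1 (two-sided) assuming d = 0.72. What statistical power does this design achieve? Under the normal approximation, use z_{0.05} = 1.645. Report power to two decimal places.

power ≈ 0.45

For two equal groups, power = Φ(d·√(n/2) − z_{α/2}).
d·√(n/2) = 0.72 × √(9/2) = 0.72 × 2.121 = 1.527.
z_β = 1.527 − 1.645 = -0.118.
Power = Φ(-0.118) = 0.453.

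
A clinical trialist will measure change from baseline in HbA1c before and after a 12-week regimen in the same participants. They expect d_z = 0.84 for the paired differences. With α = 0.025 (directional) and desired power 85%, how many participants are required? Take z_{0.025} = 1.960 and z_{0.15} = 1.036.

For a paired (one-sample on differences) test: n = ((z_{α} + z_β) / d)².
z_{α} + z_β = 1.960 + 1.036 = 2.996.
n = (2.996 / 0.84)² = 3.567² = 12.72.
Round up.

n = 13 pairs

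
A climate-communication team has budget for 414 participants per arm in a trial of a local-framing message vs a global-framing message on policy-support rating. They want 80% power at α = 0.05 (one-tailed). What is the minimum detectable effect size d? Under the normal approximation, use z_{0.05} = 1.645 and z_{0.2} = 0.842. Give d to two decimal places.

d_min ≈ 0.17

For two independent groups of n = 414 each: d_min = (z_{α} + z_β)·√(2/n).
z-sum = 1.645 + 0.842 = 2.487.
d_min = 2.487 × √(2/414) = 2.487 × 0.0695 = 0.173.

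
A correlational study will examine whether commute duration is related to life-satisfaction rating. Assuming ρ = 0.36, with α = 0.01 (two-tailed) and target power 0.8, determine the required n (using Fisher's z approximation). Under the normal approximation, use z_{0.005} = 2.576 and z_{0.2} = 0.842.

n = 86

Fisher's z: C = ½·ln((1+r)/(1−r)) = ½·ln(2.1250) = 0.3769.
n = ((z_{α/2} + z_β)/C)² + 3.
(2.576 + 0.842) / 0.3769 = 3.418 / 0.3769 = 9.069.
n = 9.069² + 3 = 82.24 + 3 = 85.2.
Round up.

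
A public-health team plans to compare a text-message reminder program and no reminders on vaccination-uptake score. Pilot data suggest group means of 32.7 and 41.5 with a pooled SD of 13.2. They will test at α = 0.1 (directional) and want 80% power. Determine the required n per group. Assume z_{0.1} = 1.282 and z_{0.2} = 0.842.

Cohen's d = |M₁ − M₂| / SD_pooled = |32.7 − 41.5| / 13.2 = 8.8 / 13.2 = 0.667.
For two independent groups with equal n: n = 2·((z_{α} + z_β) / d)².
z_{α} + z_β = 1.282 + 0.842 = 2.124.
n = 2 × (2.124 / 0.667)² = 2 × 3.184² = 2 × 10.14 = 20.3.
Round up to the next whole participant.

n = 21 per group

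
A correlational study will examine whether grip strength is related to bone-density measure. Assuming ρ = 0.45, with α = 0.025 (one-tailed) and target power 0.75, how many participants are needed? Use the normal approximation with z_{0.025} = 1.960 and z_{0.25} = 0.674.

Fisher's z: C = ½·ln((1+r)/(1−r)) = ½·ln(2.6364) = 0.4847.
n = ((z_{α} + z_β)/C)² + 3.
(1.960 + 0.674) / 0.4847 = 2.634 / 0.4847 = 5.434.
n = 5.434² + 3 = 29.53 + 3 = 32.5.
Round up.

n = 33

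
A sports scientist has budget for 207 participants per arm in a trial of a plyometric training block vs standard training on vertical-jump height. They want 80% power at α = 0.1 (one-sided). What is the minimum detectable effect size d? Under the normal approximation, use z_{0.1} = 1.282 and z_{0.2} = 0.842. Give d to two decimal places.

d_min ≈ 0.21

For two independent groups of n = 207 each: d_min = (z_{α} + z_β)·√(2/n).
z-sum = 1.282 + 0.842 = 2.124.
d_min = 2.124 × √(2/207) = 2.124 × 0.0983 = 0.209.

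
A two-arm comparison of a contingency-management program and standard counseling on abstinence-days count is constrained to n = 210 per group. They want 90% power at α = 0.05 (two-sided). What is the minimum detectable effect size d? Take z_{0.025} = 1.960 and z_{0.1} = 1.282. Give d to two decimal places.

d_min ≈ 0.32

For two independent groups of n = 210 each: d_min = (z_{α/2} + z_β)·√(2/n).
z-sum = 1.960 + 1.282 = 3.242.
d_min = 3.242 × √(2/210) = 3.242 × 0.0976 = 0.316.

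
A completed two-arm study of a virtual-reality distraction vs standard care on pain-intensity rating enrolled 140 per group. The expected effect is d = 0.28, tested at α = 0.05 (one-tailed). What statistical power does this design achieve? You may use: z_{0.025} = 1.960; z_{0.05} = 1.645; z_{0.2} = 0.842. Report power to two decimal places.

power ≈ 0.76

For two equal groups, power = Φ(d·√(n/2) − z_{α}).
d·√(n/2) = 0.28 × √(140/2) = 0.28 × 8.367 = 2.343.
z_β = 2.343 − 1.645 = 0.698.
Power = Φ(0.698) = 0.757.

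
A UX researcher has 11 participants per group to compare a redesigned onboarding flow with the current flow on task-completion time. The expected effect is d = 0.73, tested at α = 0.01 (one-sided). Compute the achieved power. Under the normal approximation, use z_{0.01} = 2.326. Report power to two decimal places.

power ≈ 0.27

For two equal groups, power = Φ(d·√(n/2) − z_{α}).
d·√(n/2) = 0.73 × √(11/2) = 0.73 × 2.345 = 1.712.
z_β = 1.712 − 2.326 = -0.614.
Power = Φ(-0.614) = 0.270.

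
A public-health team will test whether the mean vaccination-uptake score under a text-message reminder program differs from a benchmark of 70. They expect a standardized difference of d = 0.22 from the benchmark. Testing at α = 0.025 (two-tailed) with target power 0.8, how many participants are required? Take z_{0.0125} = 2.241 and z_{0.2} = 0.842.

For a one-sample test: n = ((z_{α/2} + z_β) / d)².
z_{α/2} + z_β = 2.241 + 0.842 = 3.083.
n = (3.083 / 0.22)² = 14.014² = 196.38.
Round up.

n = 197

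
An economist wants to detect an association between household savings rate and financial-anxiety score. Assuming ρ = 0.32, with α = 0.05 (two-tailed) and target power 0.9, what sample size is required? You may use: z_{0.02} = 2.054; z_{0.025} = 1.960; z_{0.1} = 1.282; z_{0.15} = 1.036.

Fisher's z: C = ½·ln((1+r)/(1−r)) = ½·ln(1.9412) = 0.3316.
n = ((z_{α/2} + z_β)/C)² + 3.
(1.960 + 1.282) / 0.3316 = 3.242 / 0.3316 = 9.777.
n = 9.777² + 3 = 95.59 + 3 = 98.6.
Round up.

n = 99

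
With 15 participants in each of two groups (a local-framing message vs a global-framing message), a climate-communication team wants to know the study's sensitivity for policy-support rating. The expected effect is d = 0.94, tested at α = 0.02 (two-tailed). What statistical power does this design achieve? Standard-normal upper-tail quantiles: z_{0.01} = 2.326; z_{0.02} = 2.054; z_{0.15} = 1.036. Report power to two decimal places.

power ≈ 0.60

For two equal groups, power = Φ(d·√(n/2) − z_{α/2}).
d·√(n/2) = 0.94 × √(15/2) = 0.94 × 2.739 = 2.574.
z_β = 2.574 − 2.326 = 0.248.
Power = Φ(0.248) = 0.598.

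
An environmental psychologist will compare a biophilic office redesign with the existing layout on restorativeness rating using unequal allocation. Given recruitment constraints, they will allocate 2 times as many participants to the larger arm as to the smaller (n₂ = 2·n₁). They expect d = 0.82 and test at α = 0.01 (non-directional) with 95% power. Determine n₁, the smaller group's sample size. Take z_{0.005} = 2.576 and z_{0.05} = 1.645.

With allocation ratio k = n₂/n₁ = 2, Var(x̄₁−x̄₂) = σ²(1/n₁ + 1/(k·n₁)) = σ²·(k+1)/(k·n₁).
So n₁ = (1 + 1/k)·((z_{α/2} + z_β)/d)² = 1.500 × (4.221/0.82)².
n₁ = 1.500 × 26.50 = 39.7.
Round up: n₁ = 40, giving n₂ = 2 × 40 = 80.

n₁ = 40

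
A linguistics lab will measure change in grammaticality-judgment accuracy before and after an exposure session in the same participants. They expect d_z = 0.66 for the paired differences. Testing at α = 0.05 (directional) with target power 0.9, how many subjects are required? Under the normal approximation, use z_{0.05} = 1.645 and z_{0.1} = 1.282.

n = 20 pairs

For a paired (one-sample on differences) test: n = ((z_{α} + z_β) / d)².
z_{α} + z_β = 1.645 + 1.282 = 2.927.
n = (2.927 / 0.66)² = 4.435² = 19.67.
Round up.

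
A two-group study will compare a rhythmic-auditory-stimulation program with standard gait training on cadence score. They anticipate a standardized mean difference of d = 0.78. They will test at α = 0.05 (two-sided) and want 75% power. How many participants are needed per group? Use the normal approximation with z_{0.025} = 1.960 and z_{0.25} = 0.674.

n = 23 per group

For two independent groups with equal n: n = 2·((z_{α/2} + z_β) / d)².
z_{α/2} + z_β = 1.960 + 0.674 = 2.634.
n = 2 × (2.634 / 0.78)² = 2 × 3.377² = 2 × 11.40 = 22.8.
Round up to the next whole participant.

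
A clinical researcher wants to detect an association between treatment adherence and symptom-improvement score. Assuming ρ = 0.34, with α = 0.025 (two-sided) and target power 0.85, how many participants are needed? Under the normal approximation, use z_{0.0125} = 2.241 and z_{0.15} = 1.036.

n = 89

Fisher's z: C = ½·ln((1+r)/(1−r)) = ½·ln(2.0303) = 0.3541.
n = ((z_{α/2} + z_β)/C)² + 3.
(2.241 + 1.036) / 0.3541 = 3.277 / 0.3541 = 9.254.
n = 9.254² + 3 = 85.64 + 3 = 88.6.
Round up.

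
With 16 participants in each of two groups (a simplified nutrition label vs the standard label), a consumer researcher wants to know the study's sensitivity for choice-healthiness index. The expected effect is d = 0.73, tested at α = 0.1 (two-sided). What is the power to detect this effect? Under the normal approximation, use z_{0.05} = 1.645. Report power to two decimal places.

power ≈ 0.66

For two equal groups, power = Φ(d·√(n/2) − z_{α/2}).
d·√(n/2) = 0.73 × √(16/2) = 0.73 × 2.828 = 2.065.
z_β = 2.065 − 1.645 = 0.420.
Power = Φ(0.420) = 0.663.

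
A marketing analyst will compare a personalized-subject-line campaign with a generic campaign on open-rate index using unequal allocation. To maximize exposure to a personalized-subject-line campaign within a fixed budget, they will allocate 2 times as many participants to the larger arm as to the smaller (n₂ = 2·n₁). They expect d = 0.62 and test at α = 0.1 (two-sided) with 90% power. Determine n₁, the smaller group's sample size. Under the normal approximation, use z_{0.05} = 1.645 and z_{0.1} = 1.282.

n₁ = 34

With allocation ratio k = n₂/n₁ = 2, Var(x̄₁−x̄₂) = σ²(1/n₁ + 1/(k·n₁)) = σ²·(k+1)/(k·n₁).
So n₁ = (1 + 1/k)·((z_{α/2} + z_β)/d)² = 1.500 × (2.927/0.62)².
n₁ = 1.500 × 22.29 = 33.4.
Round up: n₁ = 34, giving n₂ = 2 × 34 = 68.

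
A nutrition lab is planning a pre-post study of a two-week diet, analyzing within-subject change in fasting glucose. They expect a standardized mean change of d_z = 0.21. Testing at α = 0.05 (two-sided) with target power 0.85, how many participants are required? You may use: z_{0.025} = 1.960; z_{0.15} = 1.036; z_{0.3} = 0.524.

n = 204 pairs

For a paired (one-sample on differences) test: n = ((z_{α/2} + z_β) / d)².
z_{α/2} + z_β = 1.960 + 1.036 = 2.996.
n = (2.996 / 0.21)² = 14.267² = 203.54.
Round up.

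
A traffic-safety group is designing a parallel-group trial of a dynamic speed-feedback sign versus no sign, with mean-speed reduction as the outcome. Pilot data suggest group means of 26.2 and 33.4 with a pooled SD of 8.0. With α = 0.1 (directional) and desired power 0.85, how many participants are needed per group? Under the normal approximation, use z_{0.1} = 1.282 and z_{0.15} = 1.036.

n = 14 per group

Cohen's d = |M₁ − M₂| / SD_pooled = |26.2 − 33.4| / 8.0 = 7.2 / 8.0 = 0.900.
For two independent groups with equal n: n = 2·((z_{α} + z_β) / d)².
z_{α} + z_β = 1.282 + 1.036 = 2.318.
n = 2 × (2.318 / 0.900)² = 2 × 2.576² = 2 × 6.63 = 13.3.
Round up to the next whole participant.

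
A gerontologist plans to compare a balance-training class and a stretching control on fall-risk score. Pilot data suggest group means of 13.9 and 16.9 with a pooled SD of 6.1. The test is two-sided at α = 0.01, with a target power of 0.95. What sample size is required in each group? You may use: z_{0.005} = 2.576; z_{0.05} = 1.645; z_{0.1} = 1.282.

n = 148 per group

Cohen's d = |M₁ − M₂| / SD_pooled = |13.9 − 16.9| / 6.1 = 3.0 / 6.1 = 0.492.
For two independent groups with equal n: n = 2·((z_{α/2} + z_β) / d)².
z_{α/2} + z_β = 2.576 + 1.645 = 4.221.
n = 2 × (4.221 / 0.492)² = 2 × 8.579² = 2 × 73.60 = 147.2.
Round up to the next whole participant.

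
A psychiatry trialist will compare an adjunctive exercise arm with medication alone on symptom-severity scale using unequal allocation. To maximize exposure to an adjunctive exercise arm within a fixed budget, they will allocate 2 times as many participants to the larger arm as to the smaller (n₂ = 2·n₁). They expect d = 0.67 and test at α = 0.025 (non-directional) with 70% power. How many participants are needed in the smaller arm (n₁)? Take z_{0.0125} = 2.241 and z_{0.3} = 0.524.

n₁ = 26

With allocation ratio k = n₂/n₁ = 2, Var(x̄₁−x̄₂) = σ²(1/n₁ + 1/(k·n₁)) = σ²·(k+1)/(k·n₁).
So n₁ = (1 + 1/k)·((z_{α/2} + z_β)/d)² = 1.500 × (2.765/0.67)².
n₁ = 1.500 × 17.03 = 25.5.
Round up: n₁ = 26, giving n₂ = 2 × 26 = 52.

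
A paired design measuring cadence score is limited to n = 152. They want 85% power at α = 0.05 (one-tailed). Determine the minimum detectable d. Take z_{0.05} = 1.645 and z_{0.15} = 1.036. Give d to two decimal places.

d_min ≈ 0.22

For a single sample (or paired design) of n = 152: d_min = (z_{α} + z_β)/√n.
z-sum = 1.645 + 1.036 = 2.681.
d_min = 2.681 / √152 = 2.681 / 12.329 = 0.217.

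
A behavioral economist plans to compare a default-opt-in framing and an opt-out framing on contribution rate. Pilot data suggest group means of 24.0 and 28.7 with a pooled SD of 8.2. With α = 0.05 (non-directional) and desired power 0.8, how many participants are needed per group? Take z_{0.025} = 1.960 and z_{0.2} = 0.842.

n = 48 per group

Cohen's d = |M₁ − M₂| / SD_pooled = |24.0 − 28.7| / 8.2 = 4.7 / 8.2 = 0.573.
For two independent groups with equal n: n = 2·((z_{α/2} + z_β) / d)².
z_{α/2} + z_β = 1.960 + 0.842 = 2.802.
n = 2 × (2.802 / 0.573)² = 2 × 4.890² = 2 × 23.91 = 47.8.
Round up to the next whole participant.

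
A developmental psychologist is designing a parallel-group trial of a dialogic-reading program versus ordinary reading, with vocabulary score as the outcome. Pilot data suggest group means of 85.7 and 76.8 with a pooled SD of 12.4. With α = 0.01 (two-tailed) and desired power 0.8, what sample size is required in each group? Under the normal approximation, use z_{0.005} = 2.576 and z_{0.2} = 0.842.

n = 46 per group

Cohen's d = |M₁ − M₂| / SD_pooled = |85.7 − 76.8| / 12.4 = 8.9 / 12.4 = 0.718.
For two independent groups with equal n: n = 2·((z_{α/2} + z_β) / d)².
z_{α/2} + z_β = 2.576 + 0.842 = 3.418.
n = 2 × (3.418 / 0.718)² = 2 × 4.760² = 2 × 22.66 = 45.3.
Round up to the next whole participant.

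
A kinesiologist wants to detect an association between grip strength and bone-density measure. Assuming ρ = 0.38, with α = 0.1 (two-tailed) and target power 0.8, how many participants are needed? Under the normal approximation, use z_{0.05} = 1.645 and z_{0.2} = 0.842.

Fisher's z: C = ½·ln((1+r)/(1−r)) = ½·ln(2.2258) = 0.4001.
n = ((z_{α/2} + z_β)/C)² + 3.
(1.645 + 0.842) / 0.4001 = 2.487 / 0.4001 = 6.216.
n = 6.216² + 3 = 38.64 + 3 = 41.6.
Round up.

n = 42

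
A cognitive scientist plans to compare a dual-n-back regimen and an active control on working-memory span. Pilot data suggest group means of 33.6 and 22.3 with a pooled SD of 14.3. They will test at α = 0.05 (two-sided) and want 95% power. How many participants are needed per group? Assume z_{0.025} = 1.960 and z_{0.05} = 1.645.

Cohen's d = |M₁ − M₂| / SD_pooled = |33.6 − 22.3| / 14.3 = 11.3 / 14.3 = 0.790.
For two independent groups with equal n: n = 2·((z_{α/2} + z_β) / d)².
z_{α/2} + z_β = 1.960 + 1.645 = 3.605.
n = 2 × (3.605 / 0.790)² = 2 × 4.563² = 2 × 20.82 = 41.6.
Round up to the next whole participant.

n = 42 per group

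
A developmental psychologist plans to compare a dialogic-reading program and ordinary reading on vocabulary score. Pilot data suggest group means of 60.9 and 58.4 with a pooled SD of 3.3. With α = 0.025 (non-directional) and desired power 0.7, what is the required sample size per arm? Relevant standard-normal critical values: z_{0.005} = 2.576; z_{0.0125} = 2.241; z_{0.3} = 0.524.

n = 27 per group

Cohen's d = |M₁ − M₂| / SD_pooled = |60.9 − 58.4| / 3.3 = 2.5 / 3.3 = 0.758.
For two independent groups with equal n: n = 2·((z_{α/2} + z_β) / d)².
z_{α/2} + z_β = 2.241 + 0.524 = 2.765.
n = 2 × (2.765 / 0.758)² = 2 × 3.648² = 2 × 13.31 = 26.6.
Round up to the next whole participant.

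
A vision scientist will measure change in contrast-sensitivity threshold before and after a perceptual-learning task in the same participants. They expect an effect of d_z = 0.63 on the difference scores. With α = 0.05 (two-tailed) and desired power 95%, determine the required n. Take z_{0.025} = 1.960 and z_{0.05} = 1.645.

n = 33 pairs

For a paired (one-sample on differences) test: n = ((z_{α/2} + z_β) / d)².
z_{α/2} + z_β = 1.960 + 1.645 = 3.605.
n = (3.605 / 0.63)² = 5.722² = 32.74.
Round up.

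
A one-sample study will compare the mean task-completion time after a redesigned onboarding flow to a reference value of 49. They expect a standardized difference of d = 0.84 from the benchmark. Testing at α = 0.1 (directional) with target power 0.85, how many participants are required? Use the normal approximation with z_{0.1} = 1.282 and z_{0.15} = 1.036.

n = 8

For a one-sample test: n = ((z_{α} + z_β) / d)².
z_{α} + z_β = 1.282 + 1.036 = 2.318.
n = (2.318 / 0.84)² = 2.760² = 7.61.
Round up.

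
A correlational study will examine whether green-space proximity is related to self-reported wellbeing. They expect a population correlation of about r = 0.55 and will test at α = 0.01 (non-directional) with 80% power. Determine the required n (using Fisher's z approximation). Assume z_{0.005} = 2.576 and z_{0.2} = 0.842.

Fisher's z: C = ½·ln((1+r)/(1−r)) = ½·ln(3.4444) = 0.6184.
n = ((z_{α/2} + z_β)/C)² + 3.
(2.576 + 0.842) / 0.6184 = 3.418 / 0.6184 = 5.527.
n = 5.527² + 3 = 30.55 + 3 = 33.5.
Round up.

n = 34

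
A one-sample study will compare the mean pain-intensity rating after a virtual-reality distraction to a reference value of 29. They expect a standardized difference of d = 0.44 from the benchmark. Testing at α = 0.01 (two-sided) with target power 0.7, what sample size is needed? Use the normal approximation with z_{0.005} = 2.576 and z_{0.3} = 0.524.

n = 50

For a one-sample test: n = ((z_{α/2} + z_β) / d)².
z_{α/2} + z_β = 2.576 + 0.524 = 3.100.
n = (3.100 / 0.44)² = 7.045² = 49.64.
Round up.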